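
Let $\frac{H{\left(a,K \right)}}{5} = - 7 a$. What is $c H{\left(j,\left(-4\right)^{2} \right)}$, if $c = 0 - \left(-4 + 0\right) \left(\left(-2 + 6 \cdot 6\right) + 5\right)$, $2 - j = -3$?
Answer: $-27300$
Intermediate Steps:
$j = 5$ ($j = 2 - -3 = 2 + 3 = 5$)
$H{\left(a,K \right)} = - 35 a$ ($H{\left(a,K \right)} = 5 \left(- 7 a\right) = - 35 a$)
$c = 156$ ($c = 0 - - 4 \left(\left(-2 + 36\right) + 5\right) = 0 - - 4 \left(34 + 5\right) = 0 - \left(-4\right) 39 = 0 - -156 = 0 + 156 = 156$)
$c H{\left(j,\left(-4\right)^{2} \right)} = 156 \left(\left(-35\right) 5\right) = 156 \left(-175\right) = -27300$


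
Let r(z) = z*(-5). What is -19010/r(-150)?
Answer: -1901/75 ≈ -25.347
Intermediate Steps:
r(z) = -5*z
-19010/r(-150) = -19010/((-5*(-150))) = -19010/750 = -19010*1/750 = -1901/75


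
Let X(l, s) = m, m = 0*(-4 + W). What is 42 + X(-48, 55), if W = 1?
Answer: 42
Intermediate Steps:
m = 0 (m = 0*(-4 + 1) = 0*(-3) = 0)
X(l, s) = 0
42 + X(-48, 55) = 42 + 0 = 42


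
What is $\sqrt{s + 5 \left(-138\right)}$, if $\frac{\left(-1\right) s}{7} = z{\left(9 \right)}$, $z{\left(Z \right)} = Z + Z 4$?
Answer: $i \sqrt{1005} \approx 31.702 i$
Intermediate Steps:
$z{\left(Z \right)} = 5 Z$ ($z{\left(Z \right)} = Z + 4 Z = 5 Z$)
$s = -315$ ($s = - 7 \cdot 5 \cdot 9 = \left(-7\right) 45 = -315$)
$\sqrt{s + 5 \left(-138\right)} = \sqrt{-315 + 5 \left(-138\right)} = \sqrt{-315 - 690} = \sqrt{-1005} = i \sqrt{1005}$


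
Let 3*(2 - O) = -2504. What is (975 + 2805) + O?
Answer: 13850/3 ≈ 4616.7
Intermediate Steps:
O = 2510/3 (O = 2 - ⅓*(-2504) = 2 + 2504/3 = 2510/3 ≈ 836.67)
(975 + 2805) + O = (975 + 2805) + 2510/3 = 3780 + 2510/3 = 13850/3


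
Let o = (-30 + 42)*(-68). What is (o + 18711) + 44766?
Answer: 62661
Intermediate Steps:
o = -816 (o = 12*(-68) = -816)
(o + 18711) + 44766 = (-816 + 18711) + 44766 = 17895 + 44766 = 62661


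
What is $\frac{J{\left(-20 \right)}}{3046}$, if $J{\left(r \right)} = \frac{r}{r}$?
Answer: $\frac{1}{3046} \approx 0.0003283$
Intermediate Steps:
$J{\left(r \right)} = 1$
$\frac{J{\left(-20 \right)}}{3046} = 1 \cdot \frac{1}{3046} = \frac{1}{3046}$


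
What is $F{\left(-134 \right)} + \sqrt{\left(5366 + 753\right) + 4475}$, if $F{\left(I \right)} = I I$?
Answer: $17956 + \sqrt{10594} \approx 18059.0$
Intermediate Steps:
$F{\left(I \right)} = I^{2}$
$F{\left(-134 \right)} + \sqrt{\left(5366 + 753\right) + 4475} = \left(-134\right)^{2} + \sqrt{\left(5366 + 753\right) + 4475} = 17956 + \sqrt{6119 + 4475} = 17956 + \sqrt{10594}$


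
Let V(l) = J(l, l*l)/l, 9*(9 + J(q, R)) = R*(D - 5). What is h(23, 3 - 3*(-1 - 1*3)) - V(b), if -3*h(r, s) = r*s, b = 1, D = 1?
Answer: -950/9 ≈ -105.56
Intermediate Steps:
J(q, R) = -9 - 4*R/9 (J(q, R) = -9 + (R*(1 - 5))/9 = -9 + (R*(-4))/9 = -9 + (-4*R)/9 = -9 - 4*R/9)
V(l) = (-9 - 4*l**2/9)/l (V(l) = (-9 - 4*l*l/9)/l = (-9 - 4*l**2/9)/l)
h(r, s) = -r*s/3
h(23, 3 - 3*(-1 - 1*3)) - V(b) = -1/3*23*(3 - 3*(-1 - 1*3)) - (-9/1 - 4/9*1) = -1/3*23*(3 - 3*(-1 - 3)) - (-9*1 - 4/9) = -1/3*23*(3 - 3*(-4)) - (-9 - 4/9) = -1/3*23*(3 + 12) - 1*(-85/9) = -1/3*23*15 + 85/9 = -115 + 85/9 = -950/9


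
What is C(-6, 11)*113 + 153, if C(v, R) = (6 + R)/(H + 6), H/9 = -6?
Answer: 5423/48 ≈ 112.98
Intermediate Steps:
H = -54 (H = 9*(-6) = -54)
C(v, R) = -⅛ - R/48 (C(v, R) = (6 + R)/(-54 + 6) = (6 + R)/(-48) = (6 + R)*(-1/48) = -⅛ - R/48)
C(-6, 11)*113 + 153 = (-⅛ - 1/48*11)*113 + 153 = (-⅛ - 11/48)*113 + 153 = -17/48*113 + 153 = -1921/48 + 153 = 5423/48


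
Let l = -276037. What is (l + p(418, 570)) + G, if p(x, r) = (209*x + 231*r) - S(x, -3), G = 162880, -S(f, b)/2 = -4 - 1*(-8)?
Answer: 105883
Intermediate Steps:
S(f, b) = -8 (S(f, b) = -2*(-4 - 1*(-8)) = -2*(-4 + 8) = -2*4 = -8)
p(x, r) = 8 + 209*x + 231*r (p(x, r) = (209*x + 231*r) - 1*(-8) = (209*x + 231*r) + 8 = 8 + 209*x + 231*r)
(l + p(418, 570)) + G = (-276037 + (8 + 209*418 + 231*570)) + 162880 = (-276037 + (8 + 87362 + 131670)) + 162880 = (-276037 + 219040) + 162880 = -56997 + 162880 = 105883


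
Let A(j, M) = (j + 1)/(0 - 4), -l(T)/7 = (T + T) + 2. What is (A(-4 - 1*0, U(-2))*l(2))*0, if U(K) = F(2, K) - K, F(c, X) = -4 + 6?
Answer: 0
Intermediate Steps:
F(c, X) = 2
U(K) = 2 - K
l(T) = -14 - 14*T (l(T) = -7*((T + T) + 2) = -7*(2*T + 2) = -7*(2 + 2*T) = -14 - 14*T)
A(j, M) = -¼ - j/4 (A(j, M) = (1 + j)/(-4) = (1 + j)*(-¼) = -¼ - j/4)
(A(-4 - 1*0, U(-2))*l(2))*0 = ((-¼ - (-4 - 1*0)/4)*(-14 - 14*2))*0 = ((-¼ - (-4 + 0)/4)*(-14 - 28))*0 = ((-¼ - ¼*(-4))*(-42))*0 = ((-¼ + 1)*(-42))*0 = ((¾)*(-42))*0 = -63/2*0 = 0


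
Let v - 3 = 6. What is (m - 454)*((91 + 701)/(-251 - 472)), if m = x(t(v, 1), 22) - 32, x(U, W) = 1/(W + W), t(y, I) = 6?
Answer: 128298/241 ≈ 532.36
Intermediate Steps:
v = 9 (v = 3 + 6 = 9)
x(U, W) = 1/(2*W)
m = -1407/44 (m = (½)/22 - 32 = (½)*(1/22) - 32 = 1/44 - 32 = -1407/44 ≈ -31.977)
(m - 454)*((91 + 701)/(-251 - 472)) = (-1407/44 - 454)*((91 + 701)/(-251 - 472)) = -384894/(-723) = -384894*(-1)/723 = -21383/44*(-264/241) = 128298/241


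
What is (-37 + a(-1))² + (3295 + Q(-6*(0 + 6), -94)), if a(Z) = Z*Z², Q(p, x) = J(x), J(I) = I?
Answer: 4645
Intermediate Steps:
Q(p, x) = x
a(Z) = Z³
(-37 + a(-1))² + (3295 + Q(-6*(0 + 6), -94)) = (-37 + (-1)³)² + (3295 - 94) = (-37 - 1)² + 3201 = (-38)² + 3201 = 1444 + 3201 = 4645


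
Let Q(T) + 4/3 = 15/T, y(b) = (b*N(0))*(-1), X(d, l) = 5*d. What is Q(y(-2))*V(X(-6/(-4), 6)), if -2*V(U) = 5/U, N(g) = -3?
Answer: 23/18 ≈ 1.2778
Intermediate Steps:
y(b) = 3*b (y(b) = (b*(-3))*(-1) = -3*b*(-1) = 3*b)
V(U) = -5/(2*U)
Q(T) = -4/3 + 15/T
Q(y(-2))*V(X(-6/(-4), 6)) = (-4/3 + 15/((3*(-2))))*(-5/(2*(5*(-6/(-4))))) = (-4/3 + 15/(-6))*(-5/(2*(5*(-6*(-¼))))) = (-4/3 + 15*(-⅙))*(-5/(2*(5*(3/2)))) = (-4/3 - 5/2)*(-5/(2*15/2)) = -(-115)*2/(12*15) = -23/6*(-⅓) = 23/18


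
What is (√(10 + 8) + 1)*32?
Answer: 32 + 96*√2 ≈ 167.76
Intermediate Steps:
(√(10 + 8) + 1)*32 = (√18 + 1)*32 = (3*√2 + 1)*32 = (1 + 3*√2)*32 = 32 + 96*√2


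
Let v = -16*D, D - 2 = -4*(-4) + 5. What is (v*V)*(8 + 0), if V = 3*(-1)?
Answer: 8832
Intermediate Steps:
D = 23 (D = 2 + (-4*(-4) + 5) = 2 + (16 + 5) = 2 + 21 = 23)
V = -3
v = -368 (v = -16*23 = -368)
(v*V)*(8 + 0) = (-368*(-3))*(8 + 0) = 1104*8 = 8832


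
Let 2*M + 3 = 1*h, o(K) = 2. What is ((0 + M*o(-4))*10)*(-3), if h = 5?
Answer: -60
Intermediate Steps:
M = 1 (M = -3/2 + (1*5)/2 = -3/2 + (½)*5 = -3/2 + 5/2 = 1)
((0 + M*o(-4))*10)*(-3) = ((0 + 1*2)*10)*(-3) = ((0 + 2)*10)*(-3) = (2*10)*(-3) = 20*(-3) = -60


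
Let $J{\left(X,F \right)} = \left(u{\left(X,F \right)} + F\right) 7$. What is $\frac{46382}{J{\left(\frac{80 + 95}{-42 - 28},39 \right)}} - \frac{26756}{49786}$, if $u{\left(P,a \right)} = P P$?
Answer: $\frac{657342654}{4505633} \approx 145.89$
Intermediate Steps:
$u{\left(P,a \right)} = P^{2}$
$J{\left(X,F \right)} = 7 F + 7 X^{2}$ ($J{\left(X,F \right)} = \left(X^{2} + F\right) 7 = \left(F + X^{2}\right) 7 = 7 F + 7 X^{2}$)
$\frac{46382}{J{\left(\frac{80 + 95}{-42 - 28},39 \right)}} - \frac{26756}{49786} = \frac{46382}{7 \cdot 39 + 7 \left(\frac{80 + 95}{-42 - 28}\right)^{2}} - \frac{26756}{49786} = \frac{46382}{273 + 7 \left(\frac{175}{-70}\right)^{2}} - \frac{13378}{24893} = \frac{46382}{273 + 7 \left(175 \left(- \frac{1}{70}\right)\right)^{2}} - \frac{13378}{24893} = \frac{46382}{273 + 7 \left(- \frac{5}{2}\right)^{2}} - \frac{13378}{24893} = \frac{46382}{273 + 7 \cdot \frac{25}{4}} - \frac{13378}{24893} = \frac{46382}{273 + \frac{175}{4}} - \frac{13378}{24893} = \frac{46382}{\frac{1267}{4}} - \frac{13378}{24893} = 46382 \cdot \frac{4}{1267} - \frac{13378}{24893} = \frac{26504}{181} - \frac{13378}{24893} = \frac{657342654}{4505633}$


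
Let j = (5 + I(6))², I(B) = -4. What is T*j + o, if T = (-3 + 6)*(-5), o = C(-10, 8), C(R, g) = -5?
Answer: -20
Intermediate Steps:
o = -5
T = -15 (T = 3*(-5) = -15)
j = 1 (j = (5 - 4)² = 1² = 1)
T*j + o = -15*1 - 5 = -15 - 5 = -20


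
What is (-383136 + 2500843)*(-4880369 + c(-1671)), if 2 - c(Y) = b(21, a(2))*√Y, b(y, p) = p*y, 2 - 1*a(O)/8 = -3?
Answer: -10335187358469 - 1778873880*I*√1671 ≈ -1.0335e+13 - 7.2717e+10*I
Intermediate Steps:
a(O) = 40 (a(O) = 16 - 8*(-3) = 16 + 24 = 40)
c(Y) = 2 - 840*√Y (c(Y) = 2 - 40*21*√Y = 2 - 840*√Y)
(-383136 + 2500843)*(-4880369 + c(-1671)) = (-383136 + 2500843)*(-4880369 + (2 - 840*I*√1671)) = 2117707*(-4880369 + (2 - 840*I*√1671)) = 2117707*(-4880367 - 840*I*√1671) = -10335187358469 - 1778873880*I*√1671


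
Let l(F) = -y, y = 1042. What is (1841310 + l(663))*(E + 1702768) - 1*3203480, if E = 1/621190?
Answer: 973263800111274814/310595 ≈ 3.1335e+12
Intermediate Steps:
E = 1/621190 ≈ 1.6098e-6
l(F) = -1042 (l(F) = -1*1042 = -1042)
(1841310 + l(663))*(E + 1702768) - 1*3203480 = (1841310 - 1042)*(1/621190 + 1702768) - 1*3203480 = 1840268*(1057742453921/621190) - 3203480 = 973264795096145414/310595 - 3203480 = 973263800111274814/310595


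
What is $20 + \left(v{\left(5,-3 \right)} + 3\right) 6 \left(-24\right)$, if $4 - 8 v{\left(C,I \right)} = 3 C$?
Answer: $-214$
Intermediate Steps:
$v{\left(C,I \right)} = \frac{1}{2} - \frac{3 C}{8}$
$20 + \left(v{\left(5,-3 \right)} + 3\right) 6 \left(-24\right) = 20 + \left(\left(\frac{1}{2} - \frac{15}{8}\right) + 3\right) 6 \left(-24\right) = 20 + \left(- \frac{11}{8} + 3\right) 6 \left(-24\right) = 20 + \frac{13}{8} \cdot 6 \left(-24\right) = 20 + \frac{39}{4} \left(-24\right) = 20 - 234 = -214$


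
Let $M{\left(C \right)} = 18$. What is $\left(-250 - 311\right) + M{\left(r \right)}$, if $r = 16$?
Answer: $-543$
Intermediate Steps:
$\left(-250 - 311\right) + M{\left(r \right)} = \left(-250 - 311\right) + 18 = -561 + 18 = -543$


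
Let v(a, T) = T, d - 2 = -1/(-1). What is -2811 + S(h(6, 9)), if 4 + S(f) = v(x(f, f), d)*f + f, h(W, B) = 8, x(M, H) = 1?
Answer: -2783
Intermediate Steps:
d = 3 (d = 2 - 1/(-1) = 2 - 1*(-1) = 2 + 1 = 3)
S(f) = -4 + 4*f (S(f) = -4 + (3*f + f) = -4 + 4*f)
-2811 + S(h(6, 9)) = -2811 + (-4 + 4*8) = -2811 + (-4 + 32) = -2811 + 28 = -2783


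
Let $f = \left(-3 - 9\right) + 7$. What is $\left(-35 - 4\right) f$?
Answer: $195$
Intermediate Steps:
$f = -5$ ($f = -12 + 7 = -5$)
$\left(-35 - 4\right) f = \left(-35 - 4\right) \left(-5\right) = \left(-39\right) \left(-5\right) = 195$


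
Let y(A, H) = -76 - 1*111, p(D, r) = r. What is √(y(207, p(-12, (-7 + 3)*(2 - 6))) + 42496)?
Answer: 3*√4701 ≈ 205.69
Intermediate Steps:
y(A, H) = -187 (y(A, H) = -76 - 111 = -187)
√(y(207, p(-12, (-7 + 3)*(2 - 6))) + 42496) = √(-187 + 42496) = √42309 = 3*√4701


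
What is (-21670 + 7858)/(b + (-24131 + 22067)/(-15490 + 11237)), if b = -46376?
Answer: 14685609/49308766 ≈ 0.29783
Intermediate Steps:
(-21670 + 7858)/(b + (-24131 + 22067)/(-15490 + 11237)) = (-21670 + 7858)/(-46376 + (-24131 + 22067)/(-15490 + 11237)) = -13812/(-46376 - 2064/(-4253)) = -13812/(-46376 - 2064*(-1/4253)) = -13812/(-46376 + 2064/4253) = -13812/(-197235064/4253) = -13812*(-4253/197235064) = 14685609/49308766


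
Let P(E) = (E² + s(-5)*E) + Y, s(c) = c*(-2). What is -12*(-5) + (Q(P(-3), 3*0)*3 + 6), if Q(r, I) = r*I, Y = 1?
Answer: 66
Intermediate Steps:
s(c) = -2*c
P(E) = 1 + E² + 10*E (P(E) = (E² + (-2*(-5))*E) + 1 = (E² + 10*E) + 1 = 1 + E² + 10*E)
Q(r, I) = I*r
-12*(-5) + (Q(P(-3), 3*0)*3 + 6) = -12*(-5) + (((3*0)*(1 + (-3)² + 10*(-3)))*3 + 6) = 60 + ((0*(1 + 9 - 30))*3 + 6) = 60 + ((0*(-20))*3 + 6) = 60 + (0*3 + 6) = 60 + (0 + 6) = 60 + 6 = 66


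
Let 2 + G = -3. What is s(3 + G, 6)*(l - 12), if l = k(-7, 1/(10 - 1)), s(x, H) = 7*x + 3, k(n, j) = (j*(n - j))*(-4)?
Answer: 7876/81 ≈ 97.235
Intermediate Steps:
G = -5 (G = -2 - 3 = -5)
k(n, j) = -4*j*(n - j)
s(x, H) = 3 + 7*x
l = 256/81 (l = 4*(1/(10 - 1) - 1*(-7))/(10 - 1) = 4*(1/9 + 7)/9 = 4*(⅑)*(⅑ + 7) = 4*(⅑)*(64/9) = 256/81 ≈ 3.1605)
s(3 + G, 6)*(l - 12) = (3 + 7*(3 - 5))*(256/81 - 12) = (3 + 7*(-2))*(-716/81) = (3 - 14)*(-716/81) = -11*(-716/81) = 7876/81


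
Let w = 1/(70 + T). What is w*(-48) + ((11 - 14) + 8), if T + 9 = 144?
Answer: 977/205 ≈ 4.7659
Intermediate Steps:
T = 135 (T = -9 + 144 = 135)
w = 1/205 (w = 1/(70 + 135) = 1/205 ≈ 0.0048781)
w*(-48) + ((11 - 14) + 8) = (1/205)*(-48) + ((11 - 14) + 8) = -48/205 + (-3 + 8) = -48/205 + 5 = 977/205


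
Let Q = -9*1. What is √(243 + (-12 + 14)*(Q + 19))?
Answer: √263 ≈ 16.217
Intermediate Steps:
Q = -9
√(243 + (-12 + 14)*(Q + 19)) = √(243 + (-12 + 14)*(-9 + 19)) = √(243 + 2*10) = √(243 + 20) = √263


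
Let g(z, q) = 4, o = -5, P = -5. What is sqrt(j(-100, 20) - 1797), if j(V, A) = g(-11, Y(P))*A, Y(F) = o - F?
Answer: I*sqrt(1717) ≈ 41.437*I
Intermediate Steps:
Y(F) = -5 - F
j(V, A) = 4*A
sqrt(j(-100, 20) - 1797) = sqrt(4*20 - 1797) = sqrt(80 - 1797) = sqrt(-1717) = I*sqrt(1717)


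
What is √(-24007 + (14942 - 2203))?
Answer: 6*I*√313 ≈ 106.15*I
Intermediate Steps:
√(-24007 + (14942 - 2203)) = √(-24007 + 12739) = √(-11268) = 6*I*√313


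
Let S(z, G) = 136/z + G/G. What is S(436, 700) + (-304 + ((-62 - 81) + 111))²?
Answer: 12305807/109 ≈ 1.1290e+5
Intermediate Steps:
S(z, G) = 1 + 136/z (S(z, G) = 136/z + 1 = 1 + 136/z)
S(436, 700) + (-304 + ((-62 - 81) + 111))² = (136 + 436)/436 + (-304 + ((-62 - 81) + 111))² = (1/436)*572 + (-304 + (-143 + 111))² = 143/109 + (-304 - 32)² = 143/109 + (-336)² = 143/109 + 112896 = 12305807/109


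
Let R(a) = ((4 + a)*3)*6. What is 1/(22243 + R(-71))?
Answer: 1/21037 ≈ 4.7535e-5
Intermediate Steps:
R(a) = 72 + 18*a (R(a) = (12 + 3*a)*6 = 72 + 18*a)
1/(22243 + R(-71)) = 1/(22243 + (72 + 18*(-71))) = 1/(22243 + (72 - 1278)) = 1/(22243 - 1206) = 1/21037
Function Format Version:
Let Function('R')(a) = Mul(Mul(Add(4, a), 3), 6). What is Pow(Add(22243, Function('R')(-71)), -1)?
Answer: Rational(1, 21037) ≈ 4.7535e-5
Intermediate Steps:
Function('R')(a) = Add(72, Mul(18, a)) (Function('R')(a) = Mul(Add(12, Mul(3, a)), 6) = Add(72, Mul(18, a)))
Pow(Add(22243, Function('R')(-71)), -1) = Pow(Add(22243, Add(72, Mul(18, -71))), -1) = Pow(Add(22243, Add(72, -1278)), -1) = Pow(Add(22243, -1206), -1) = Pow(21037, -1) = Rational(1, 21037)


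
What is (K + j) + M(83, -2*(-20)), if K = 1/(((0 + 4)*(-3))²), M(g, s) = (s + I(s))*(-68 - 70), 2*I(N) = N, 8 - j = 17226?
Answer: -3671711/144 ≈ -25498.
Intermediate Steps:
j = -17218 (j = 8 - 1*17226 = 8 - 17226 = -17218)
I(N) = N/2
M(g, s) = -207*s (M(g, s) = (s + s/2)*(-68 - 70) = (3*s/2)*(-138) = -207*s)
K = 1/144 (K = 1/((4*(-3))²) = 1/((-12)²) = 1/144 ≈ 0.0069444)
(K + j) + M(83, -2*(-20)) = (1/144 - 17218) - (-414)*(-20) = -2479391/144 - 207*40 = -2479391/144 - 8280 = -3671711/144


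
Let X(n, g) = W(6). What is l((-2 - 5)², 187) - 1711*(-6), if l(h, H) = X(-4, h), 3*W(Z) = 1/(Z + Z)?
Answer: 369577/36 ≈ 10266.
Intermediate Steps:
W(Z) = 1/(6*Z) (W(Z) = 1/(3*(Z + Z)) = 1/(3*((2*Z))) = (1/(2*Z))/3 = 1/(6*Z))
X(n, g) = 1/36 (X(n, g) = (⅙)/6 = (⅙)*(⅙) = 1/36)
l(h, H) = 1/36
l((-2 - 5)², 187) - 1711*(-6) = 1/36 - 1711*(-6) = 1/36 + 10266 = 369577/36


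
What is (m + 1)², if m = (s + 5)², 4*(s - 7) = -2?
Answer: 284089/16 ≈ 17756.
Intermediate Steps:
s = 13/2 (s = 7 + (¼)*(-2) = 7 - ½ = 13/2 ≈ 6.5000)
m = 529/4 (m = (13/2 + 5)² = (23/2)² = 529/4 ≈ 132.25)
(m + 1)² = (529/4 + 1)² = (533/4)² = 284089/16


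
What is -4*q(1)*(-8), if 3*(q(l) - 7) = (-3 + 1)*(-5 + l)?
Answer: 928/3 ≈ 309.33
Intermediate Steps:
q(l) = 31/3 - 2*l/3 (q(l) = 7 + ((-3 + 1)*(-5 + l))/3 = 7 + (-2*(-5 + l))/3 = 7 + (10 - 2*l)/3 = 7 + (10/3 - 2*l/3) = 31/3 - 2*l/3)
-4*q(1)*(-8) = -4*(31/3 - ⅔*1)*(-8) = -4*(31/3 - ⅔)*(-8) = -4*29/3*(-8) = -116/3*(-8) = 928/3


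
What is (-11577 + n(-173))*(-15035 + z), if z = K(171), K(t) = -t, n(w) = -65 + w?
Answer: 179658890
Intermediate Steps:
z = -171 (z = -1*171 = -171)
(-11577 + n(-173))*(-15035 + z) = (-11577 + (-65 - 173))*(-15035 - 171) = (-11577 - 238)*(-15206) = -11815*(-15206) = 179658890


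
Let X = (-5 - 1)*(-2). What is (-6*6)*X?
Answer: -432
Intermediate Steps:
X = 12 (X = -6*(-2) = 12)
(-6*6)*X = -6*6*12 = -36*12 = -432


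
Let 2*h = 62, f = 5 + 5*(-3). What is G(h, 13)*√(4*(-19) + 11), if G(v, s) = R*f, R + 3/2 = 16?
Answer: -145*I*√65 ≈ -1169.0*I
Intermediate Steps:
R = 29/2 (R = -3/2 + 16 = 29/2 ≈ 14.500)
f = -10 (f = 5 - 15 = -10)
h = 31 (h = (½)*62 = 31)
G(v, s) = -145 (G(v, s) = (29/2)*(-10) = -145)
G(h, 13)*√(4*(-19) + 11) = -145*√(4*(-19) + 11) = -145*√(-76 + 11) = -145*I*√65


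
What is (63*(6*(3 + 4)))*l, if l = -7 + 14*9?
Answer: 314874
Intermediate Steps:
l = 119 (l = -7 + 126 = 119)
(63*(6*(3 + 4)))*l = (63*(6*(3 + 4)))*119 = (63*(6*7))*119 = (63*42)*119 = 2646*119 = 314874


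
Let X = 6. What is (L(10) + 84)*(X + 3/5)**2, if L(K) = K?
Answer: 102366/25 ≈ 4094.6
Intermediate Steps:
(L(10) + 84)*(X + 3/5)**2 = (10 + 84)*(6 + 3/5)**2 = 94*(6 + 3*(1/5))**2 = 94*(6 + 3/5)**2 = 94*(33/5)**2 = 94*(1089/25) = 102366/25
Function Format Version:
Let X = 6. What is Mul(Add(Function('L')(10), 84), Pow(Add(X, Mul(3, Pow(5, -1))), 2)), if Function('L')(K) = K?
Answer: Rational(102366, 25) ≈ 4094.6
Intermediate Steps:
Mul(Add(Function('L')(10), 84), Pow(Add(X, Mul(3, Pow(5, -1))), 2)) = Mul(Add(10, 84), Pow(Add(6, Mul(3, Pow(5, -1))), 2)) = Mul(94, Pow(Add(6, Mul(3, Rational(1, 5))), 2)) = Mul(94, Pow(Add(6, Rational(3, 5)), 2)) = Mul(94, Pow(Rational(33, 5), 2)) = Mul(94, Rational(1089, 25)) = Rational(102366, 25)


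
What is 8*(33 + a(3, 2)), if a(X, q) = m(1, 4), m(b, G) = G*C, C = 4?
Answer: 392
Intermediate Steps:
m(b, G) = 4*G (m(b, G) = G*4 = 4*G)
a(X, q) = 16 (a(X, q) = 4*4 = 16)
8*(33 + a(3, 2)) = 8*(33 + 16) = 8*49 = 392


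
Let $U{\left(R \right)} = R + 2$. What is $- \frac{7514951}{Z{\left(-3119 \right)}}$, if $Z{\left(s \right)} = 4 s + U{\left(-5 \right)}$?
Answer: $\frac{7514951}{12479} \approx 602.21$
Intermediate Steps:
$U{\left(R \right)} = 2 + R$
$Z{\left(s \right)} = -3 + 4 s$ ($Z{\left(s \right)} = 4 s + \left(2 - 5\right) = 4 s - 3 = -3 + 4 s$)
$- \frac{7514951}{Z{\left(-3119 \right)}} = - \frac{7514951}{-3 + 4 \left(-3119\right)} = - \frac{7514951}{-3 - 12476} = - \frac{7514951}{-12479} = \left(-7514951\right) \left(- \frac{1}{12479}\right) = \frac{7514951}{12479}$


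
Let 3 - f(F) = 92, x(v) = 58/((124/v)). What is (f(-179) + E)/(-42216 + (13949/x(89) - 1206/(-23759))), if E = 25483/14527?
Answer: 670006057105/321625008190292 ≈ 0.0020832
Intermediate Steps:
x(v) = 29*v/62 (x(v) = 58*(v/124) = 29*v/62)
f(F) = -89 (f(F) = 3 - 1*92 = 3 - 92 = -89)
E = 25483/14527 (E = 25483*(1/14527) = 25483/14527 ≈ 1.7542)
(f(-179) + E)/(-42216 + (13949/x(89) - 1206/(-23759))) = (-89 + 25483/14527)/(-42216 + (13949/(((29/62)*89)) - 1206/(-23759))) = -1267420/(14527*(-42216 + (13949/(2581/62) - 1206*(-1/23759)))) = -1267420/(14527*(-42216 + (13949*(62/2581) + 1206/23759))) = -1267420/(14527*(-42216 + (29822/89 + 1206/23759))) = -1267420/(14527*(-42216 + 708648232/2114551)) = -1267420/(14527*(-88559236784/2114551)) = -1267420/14527*(-2114551/88559236784) = 670006057105/321625008190292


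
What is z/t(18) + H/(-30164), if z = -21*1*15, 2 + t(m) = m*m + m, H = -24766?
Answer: -54061/512788 ≈ -0.10543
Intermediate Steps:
t(m) = -2 + m + m**2 (t(m) = -2 + (m*m + m) = -2 + (m**2 + m) = -2 + (m + m**2) = -2 + m + m**2)
z = -315 (z = -21*15 = -315)
z/t(18) + H/(-30164) = -315/(-2 + 18 + 18**2) - 24766/(-30164) = -315/(-2 + 18 + 324) - 24766*(-1/30164) = -315/340 + 12383/15082 = -315*1/340 + 12383/15082 = -63/68 + 12383/15082 = -54061/512788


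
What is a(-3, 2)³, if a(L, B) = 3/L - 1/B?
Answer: -27/8 ≈ -3.3750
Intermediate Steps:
a(L, B) = -1/B + 3/L
a(-3, 2)³ = (-1/2 + 3/(-3))³ = (-1*½ + 3*(-⅓))³ = (-½ - 1)³ = (-3/2)³ = -27/8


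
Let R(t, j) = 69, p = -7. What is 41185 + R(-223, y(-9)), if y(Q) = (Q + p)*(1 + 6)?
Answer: 41254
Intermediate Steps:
y(Q) = -49 + 7*Q (y(Q) = (Q - 7)*(1 + 6) = (-7 + Q)*7 = -49 + 7*Q)
41185 + R(-223, y(-9)) = 41185 + 69 = 41254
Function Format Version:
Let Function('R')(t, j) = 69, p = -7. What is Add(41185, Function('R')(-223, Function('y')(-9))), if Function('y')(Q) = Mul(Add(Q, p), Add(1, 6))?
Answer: 41254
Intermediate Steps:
Function('y')(Q) = Add(-49, Mul(7, Q)) (Function('y')(Q) = Mul(Add(Q, -7), Add(1, 6)) = Mul(Add(-7, Q), 7) = Add(-49, Mul(7, Q)))
Add(41185, Function('R')(-223, Function('y')(-9))) = Add(41185, 69) = 41254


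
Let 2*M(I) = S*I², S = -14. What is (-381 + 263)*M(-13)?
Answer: 139594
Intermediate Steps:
M(I) = -7*I² (M(I) = (-14*I²)/2 = -7*I²)
(-381 + 263)*M(-13) = (-381 + 263)*(-7*(-13)²) = -(-826)*169 = -118*(-1183) = 139594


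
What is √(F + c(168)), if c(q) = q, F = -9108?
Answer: 2*I*√2235 ≈ 94.552*I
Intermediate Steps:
√(F + c(168)) = √(-9108 + 168) = √(-8940) = 2*I*√2235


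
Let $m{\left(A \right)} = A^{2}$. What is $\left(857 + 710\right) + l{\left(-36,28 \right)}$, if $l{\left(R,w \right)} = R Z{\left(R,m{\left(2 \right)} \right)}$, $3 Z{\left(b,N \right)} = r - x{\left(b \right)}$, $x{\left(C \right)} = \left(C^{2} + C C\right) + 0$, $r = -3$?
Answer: $32707$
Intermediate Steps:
$x{\left(C \right)} = 2 C^{2}$ ($x{\left(C \right)} = \left(C^{2} + C^{2}\right) + 0 = 2 C^{2} + 0 = 2 C^{2}$)
$Z{\left(b,N \right)} = -1 - \frac{2 b^{2}}{3}$ ($Z{\left(b,N \right)} = \frac{-3 - 2 b^{2}}{3} = -1 - \frac{2 b^{2}}{3}$)
$l{\left(R,w \right)} = R \left(-1 - \frac{2 R^{2}}{3}\right)$
$\left(857 + 710\right) + l{\left(-36,28 \right)} = \left(857 + 710\right) - \left(-36 + \frac{2 \left(-36\right)^{3}}{3}\right) = 1567 + \left(36 - -31104\right) = 1567 + \left(36 + 31104\right) = 1567 + 31140 = 32707$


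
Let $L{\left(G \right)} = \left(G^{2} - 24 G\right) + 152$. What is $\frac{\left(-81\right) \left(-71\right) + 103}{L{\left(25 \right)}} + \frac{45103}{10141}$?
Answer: $\frac{67348645}{1794957} \approx 37.521$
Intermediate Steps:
$L{\left(G \right)} = 152 + G^{2} - 24 G$
$\frac{\left(-81\right) \left(-71\right) + 103}{L{\left(25 \right)}} + \frac{45103}{10141} = \frac{\left(-81\right) \left(-71\right) + 103}{152 + 25^{2} - 600} + \frac{45103}{10141} = \frac{5751 + 103}{152 + 625 - 600} + 45103 \cdot \frac{1}{10141} = \frac{5854}{177} + \frac{45103}{10141} = \frac{67348645}{1794957}$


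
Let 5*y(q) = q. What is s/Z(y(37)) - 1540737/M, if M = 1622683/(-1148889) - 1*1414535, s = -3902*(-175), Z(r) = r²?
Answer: 27745685433320375717/2224823948963962 ≈ 12471.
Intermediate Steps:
y(q) = q/5
s = 682850
M = -1625145324298/1148889 (M = 1622683*(-1/1148889) - 1414535 = -1622683/1148889 - 1414535 = -1625145324298/1148889 ≈ -1.4145e+6)
s/Z(y(37)) - 1540737/M = 682850/(((⅕)*37)²) - 1540737/(-1625145324298/1148889) = 682850/((37/5)²) - 1540737*(-1148889/1625145324298) = 682850/(1369/25) + 1770135791193/1625145324298 = 682850*(25/1369) + 1770135791193/1625145324298 = 17071250/1369 + 1770135791193/1625145324298 = 27745685433320375717/2224823948963962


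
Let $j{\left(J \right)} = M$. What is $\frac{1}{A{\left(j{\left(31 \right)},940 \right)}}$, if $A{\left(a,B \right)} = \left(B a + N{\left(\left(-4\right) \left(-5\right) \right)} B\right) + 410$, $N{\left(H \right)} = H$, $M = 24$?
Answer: $\frac{1}{41770} \approx 2.3941 \cdot 10^{-5}$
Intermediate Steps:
$j{\left(J \right)} = 24$
$A{\left(a,B \right)} = 410 + 20 B + B a$ ($A{\left(a,B \right)} = \left(B a + \left(-4\right) \left(-5\right) B\right) + 410 = \left(B a + 20 B\right) + 410 = \left(20 B + B a\right) + 410 = 410 + 20 B + B a$)
$\frac{1}{A{\left(j{\left(31 \right)},940 \right)}} = \frac{1}{410 + 20 \cdot 940 + 940 \cdot 24} = \frac{1}{410 + 18800 + 22560} = \frac{1}{41770}$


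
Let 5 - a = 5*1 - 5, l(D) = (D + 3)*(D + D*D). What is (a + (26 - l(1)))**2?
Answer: 529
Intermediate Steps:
l(D) = (3 + D)*(D + D**2)
a = 5 (a = 5 - (5*1 - 5) = 5 - (5 - 5) = 5 - 1*0 = 5 + 0 = 5)
(a + (26 - l(1)))**2 = (5 + (26 - (3 + 1**2 + 4*1)))**2 = (5 + (26 - (3 + 1 + 4)))**2 = (5 + (26 - 8))**2 = (5 + 18)**2 = 23**2 = 529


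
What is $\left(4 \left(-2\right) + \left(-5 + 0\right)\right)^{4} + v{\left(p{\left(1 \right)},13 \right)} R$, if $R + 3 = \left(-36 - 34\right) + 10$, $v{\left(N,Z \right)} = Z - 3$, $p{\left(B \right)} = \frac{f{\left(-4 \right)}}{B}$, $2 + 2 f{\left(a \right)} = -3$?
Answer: $27931$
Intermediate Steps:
$f{\left(a \right)} = - \frac{5}{2}$ ($f{\left(a \right)} = -1 + \frac{1}{2} \left(-3\right) = -1 - \frac{3}{2} = - \frac{5}{2}$)
$p{\left(B \right)} = - \frac{5}{2 B}$
$v{\left(N,Z \right)} = -3 + Z$
$R = -63$ ($R = -3 + \left(\left(-36 - 34\right) + 10\right) = -3 + \left(-70 + 10\right) = -3 - 60 = -63$)
$\left(4 \left(-2\right) + \left(-5 + 0\right)\right)^{4} + v{\left(p{\left(1 \right)},13 \right)} R = \left(4 \left(-2\right) + \left(-5 + 0\right)\right)^{4} + \left(-3 + 13\right) \left(-63\right) = \left(-8 - 5\right)^{4} + 10 \left(-63\right) = \left(-13\right)^{4} - 630 = 28561 - 630 = 27931$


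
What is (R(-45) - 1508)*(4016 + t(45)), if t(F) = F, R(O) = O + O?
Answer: -6489478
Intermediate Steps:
R(O) = 2*O
(R(-45) - 1508)*(4016 + t(45)) = (2*(-45) - 1508)*(4016 + 45) = (-90 - 1508)*4061 = -1598*4061 = -6489478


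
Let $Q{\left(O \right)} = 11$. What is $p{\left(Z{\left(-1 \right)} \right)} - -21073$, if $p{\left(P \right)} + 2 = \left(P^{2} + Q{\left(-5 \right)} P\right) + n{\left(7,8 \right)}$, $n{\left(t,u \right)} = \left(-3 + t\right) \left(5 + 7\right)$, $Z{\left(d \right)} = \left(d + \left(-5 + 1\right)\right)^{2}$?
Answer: $22019$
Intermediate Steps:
$Z{\left(d \right)} = \left(-4 + d\right)^{2}$ ($Z{\left(d \right)} = \left(d - 4\right)^{2} = \left(-4 + d\right)^{2}$)
$n{\left(t,u \right)} = -36 + 12 t$ ($n{\left(t,u \right)} = \left(-3 + t\right) 12 = -36 + 12 t$)
$p{\left(P \right)} = 46 + P^{2} + 11 P$ ($p{\left(P \right)} = -2 + \left(\left(P^{2} + 11 P\right) + \left(-36 + 12 \cdot 7\right)\right) = -2 + \left(\left(P^{2} + 11 P\right) + \left(-36 + 84\right)\right) = -2 + \left(\left(P^{2} + 11 P\right) + 48\right) = -2 + \left(48 + P^{2} + 11 P\right) = 46 + P^{2} + 11 P$)
$p{\left(Z{\left(-1 \right)} \right)} - -21073 = \left(46 + \left(\left(-4 - 1\right)^{2}\right)^{2} + 11 \left(-4 - 1\right)^{2}\right) - -21073 = \left(46 + \left(\left(-5\right)^{2}\right)^{2} + 11 \left(-5\right)^{2}\right) + 21073 = \left(46 + 25^{2} + 11 \cdot 25\right) + 21073 = \left(46 + 625 + 275\right) + 21073 = 946 + 21073 = 22019$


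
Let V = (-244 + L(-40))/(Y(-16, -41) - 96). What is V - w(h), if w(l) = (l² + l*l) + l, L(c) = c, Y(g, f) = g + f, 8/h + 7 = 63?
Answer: 12539/7497 ≈ 1.6725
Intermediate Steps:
h = ⅐ (h = 8/(-7 + 63) = 8/56 = 8*(1/56) = ⅐ ≈ 0.14286)
Y(g, f) = f + g
w(l) = l + 2*l² (w(l) = (l² + l²) + l = 2*l² + l = l + 2*l²)
V = 284/153 (V = (-244 - 40)/((-41 - 16) - 96) = -284/(-57 - 96) = -284/(-153) = -284*(-1/153) = 284/153 ≈ 1.8562)
V - w(h) = 284/153 - (1 + 2*(⅐))/7 = 284/153 - (1 + 2/7)/7 = 284/153 - 9/(7*7) = 284/153 - 1*9/49 = 284/153 - 9/49 = 12539/7497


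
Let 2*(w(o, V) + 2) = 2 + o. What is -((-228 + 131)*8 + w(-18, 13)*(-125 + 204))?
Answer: 1566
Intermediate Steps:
w(o, V) = -1 + o/2 (w(o, V) = -2 + (2 + o)/2 = -2 + (1 + o/2) = -1 + o/2)
-((-228 + 131)*8 + w(-18, 13)*(-125 + 204)) = -((-228 + 131)*8 + (-1 + (1/2)*(-18))*(-125 + 204)) = -(-97*8 + (-1 - 9)*79) = -(-776 - 10*79) = -(-776 - 790) = -1*(-1566) = 1566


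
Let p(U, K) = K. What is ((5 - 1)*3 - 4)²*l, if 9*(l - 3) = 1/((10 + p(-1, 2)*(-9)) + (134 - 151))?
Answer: 43136/225 ≈ 191.72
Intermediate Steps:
l = 674/225 (l = 3 + 1/(9*((10 + 2*(-9)) + (134 - 151))) = 3 + 1/(9*((10 - 18) - 17)) = 3 + 1/(9*(-8 - 17)) = 3 + (⅑)/(-25) = 3 + (⅑)*(-1/25) = 3 - 1/225 = 674/225 ≈ 2.9956)
((5 - 1)*3 - 4)²*l = ((5 - 1)*3 - 4)²*(674/225) = (4*3 - 4)²*(674/225) = (12 - 4)²*(674/225) = 8²*(674/225) = 64*(674/225) = 43136/225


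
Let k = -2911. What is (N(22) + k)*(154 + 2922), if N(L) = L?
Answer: -8886564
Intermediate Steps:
(N(22) + k)*(154 + 2922) = (22 - 2911)*(154 + 2922) = -2889*3076 = -8886564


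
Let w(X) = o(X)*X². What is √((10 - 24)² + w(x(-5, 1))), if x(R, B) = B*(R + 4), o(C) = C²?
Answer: √197 ≈ 14.036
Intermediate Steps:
x(R, B) = B*(4 + R)
w(X) = X⁴ (w(X) = X²*X² = X⁴)
√((10 - 24)² + w(x(-5, 1))) = √((10 - 24)² + (1*(4 - 5))⁴) = √((-14)² + (1*(-1))⁴) = √(196 + (-1)⁴) = √(196 + 1) = √197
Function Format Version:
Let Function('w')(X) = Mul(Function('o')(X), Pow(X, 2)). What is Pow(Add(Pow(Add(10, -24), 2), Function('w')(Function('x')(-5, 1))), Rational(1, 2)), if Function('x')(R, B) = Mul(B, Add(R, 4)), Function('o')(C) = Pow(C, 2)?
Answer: Pow(197, Rational(1, 2)) ≈ 14.036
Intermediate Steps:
Function('x')(R, B) = Mul(B, Add(4, R))
Function('w')(X) = Pow(X, 4) (Function('w')(X) = Mul(Pow(X, 2), Pow(X, 2)) = Pow(X, 4))
Pow(Add(Pow(Add(10, -24), 2), Function('w')(Function('x')(-5, 1))), Rational(1, 2)) = Pow(Add(Pow(Add(10, -24), 2), Pow(Mul(1, Add(4, -5)), 4)), Rational(1, 2)) = Pow(Add(Pow(-14, 2), Pow(Mul(1, -1), 4)), Rational(1, 2)) = Pow(Add(196, Pow(-1, 4)), Rational(1, 2)) = Pow(Add(196, 1), Rational(1, 2)) = Pow(197, Rational(1, 2))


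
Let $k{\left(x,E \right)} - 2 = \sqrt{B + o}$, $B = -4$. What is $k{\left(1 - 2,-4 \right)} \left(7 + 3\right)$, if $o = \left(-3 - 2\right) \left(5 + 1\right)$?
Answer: $20 + 10 i \sqrt{34} \approx 20.0 + 58.31 i$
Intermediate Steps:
$o = -30$ ($o = \left(-5\right) 6 = -30$)
$k{\left(x,E \right)} = 2 + i \sqrt{34}$ ($k{\left(x,E \right)} = 2 + \sqrt{-4 - 30} = 2 + \sqrt{-34} = 2 + i \sqrt{34}$)
$k{\left(1 - 2,-4 \right)} \left(7 + 3\right) = \left(2 + i \sqrt{34}\right) \left(7 + 3\right) = \left(2 + i \sqrt{34}\right) 10 = 20 + 10 i \sqrt{34}$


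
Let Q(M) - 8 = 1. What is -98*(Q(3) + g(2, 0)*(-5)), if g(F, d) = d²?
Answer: -882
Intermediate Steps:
Q(M) = 9 (Q(M) = 8 + 1 = 9)
-98*(Q(3) + g(2, 0)*(-5)) = -98*(9 + 0²*(-5)) = -98*(9 + 0*(-5)) = -98*(9 + 0) = -98*9 = -882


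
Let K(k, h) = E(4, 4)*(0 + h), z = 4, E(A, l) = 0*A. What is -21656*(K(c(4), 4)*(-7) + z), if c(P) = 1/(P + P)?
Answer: -86624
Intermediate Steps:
E(A, l) = 0
c(P) = 1/(2*P)
K(k, h) = 0 (K(k, h) = 0*(0 + h) = 0*h = 0)
-21656*(K(c(4), 4)*(-7) + z) = -21656*(0*(-7) + 4) = -21656*(0 + 4) = -21656*4 = -86624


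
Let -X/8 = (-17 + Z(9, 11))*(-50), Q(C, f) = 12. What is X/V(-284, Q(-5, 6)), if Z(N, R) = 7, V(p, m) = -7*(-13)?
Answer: -4000/91 ≈ -43.956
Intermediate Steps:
V(p, m) = 91
X = -4000 (X = -8*(-17 + 7)*(-50) = -(-80)*(-50) = -8*500 = -4000)
X/V(-284, Q(-5, 6)) = -4000/91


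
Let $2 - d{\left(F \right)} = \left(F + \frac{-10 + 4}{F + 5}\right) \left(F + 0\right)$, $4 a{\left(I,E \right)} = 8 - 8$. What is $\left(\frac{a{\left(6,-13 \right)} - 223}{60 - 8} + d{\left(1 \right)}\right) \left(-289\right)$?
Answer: $\frac{34391}{52} \approx 661.37$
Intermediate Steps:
$a{\left(I,E \right)} = 0$ ($a{\left(I,E \right)} = \frac{8 - 8}{4} = \frac{1}{4} \cdot 0 = 0$)
$d{\left(F \right)} = 2 - F \left(F - \frac{6}{5 + F}\right)$ ($d{\left(F \right)} = 2 - \left(F + \frac{-10 + 4}{F + 5}\right) \left(F + 0\right) = 2 - \left(F - \frac{6}{5 + F}\right) F = 2 - F \left(F - \frac{6}{5 + F}\right)$)
$\left(\frac{a{\left(6,-13 \right)} - 223}{60 - 8} + d{\left(1 \right)}\right) \left(-289\right) = \left(\frac{0 - 223}{60 - 8} + \frac{10 - 1^{3} - 5 \cdot 1^{2} + 8 \cdot 1}{5 + 1}\right) \left(-289\right) = \left(- \frac{223}{52} + \frac{10 - 1 - 5 + 8}{6}\right) \left(-289\right) = \left(\left(-223\right) \frac{1}{52} + \frac{10 - 1 - 5 + 8}{6}\right) \left(-289\right) = \left(- \frac{223}{52} + \frac{1}{6} \cdot 12\right) \left(-289\right) = \left(- \frac{223}{52} + 2\right) \left(-289\right) = \left(- \frac{119}{52}\right) \left(-289\right) = \frac{34391}{52}$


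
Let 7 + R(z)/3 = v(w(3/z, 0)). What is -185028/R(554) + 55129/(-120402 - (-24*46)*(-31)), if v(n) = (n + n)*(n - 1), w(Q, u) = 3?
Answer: -9536988821/773130 ≈ -12336.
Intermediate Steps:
v(n) = 2*n*(-1 + n) (v(n) = (2*n)*(-1 + n) = 2*n*(-1 + n))
R(z) = 15 (R(z) = -21 + 3*(2*3*(-1 + 3)) = -21 + 3*(2*3*2) = -21 + 3*12 = -21 + 36 = 15)
-185028/R(554) + 55129/(-120402 - (-24*46)*(-31)) = -185028/15 + 55129/(-120402 - (-24*46)*(-31)) = -185028*1/15 + 55129/(-120402 - (-1104)*(-31)) = -61676/5 + 55129/(-120402 - 1*34224) = -61676/5 + 55129/(-120402 - 34224) = -61676/5 + 55129/(-154626) = -61676/5 + 55129*(-1/154626) = -61676/5 - 55129/154626 = -9536988821/773130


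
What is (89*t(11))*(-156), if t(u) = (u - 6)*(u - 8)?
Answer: -208260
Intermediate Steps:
t(u) = (-8 + u)*(-6 + u) (t(u) = (-6 + u)*(-8 + u) = (-8 + u)*(-6 + u))
(89*t(11))*(-156) = (89*(48 + 11**2 - 14*11))*(-156) = (89*(48 + 121 - 154))*(-156) = (89*15)*(-156) = 1335*(-156) = -208260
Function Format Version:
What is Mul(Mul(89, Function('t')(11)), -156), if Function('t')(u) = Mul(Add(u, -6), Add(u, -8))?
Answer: -208260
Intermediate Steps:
Function('t')(u) = Mul(Add(-8, u), Add(-6, u)) (Function('t')(u) = Mul(Add(-6, u), Add(-8, u)) = Mul(Add(-8, u), Add(-6, u)))
Mul(Mul(89, Function('t')(11)), -156) = Mul(Mul(89, Add(48, Pow(11, 2), Mul(-14, 11))), -156) = Mul(Mul(89, Add(48, 121, -154)), -156) = Mul(Mul(89, 15), -156) = Mul(1335, -156) = -208260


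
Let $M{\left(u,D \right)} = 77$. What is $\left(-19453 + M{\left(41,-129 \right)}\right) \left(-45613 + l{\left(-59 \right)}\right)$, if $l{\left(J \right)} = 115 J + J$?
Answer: $1016406832$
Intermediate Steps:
$l{\left(J \right)} = 116 J$
$\left(-19453 + M{\left(41,-129 \right)}\right) \left(-45613 + l{\left(-59 \right)}\right) = \left(-19453 + 77\right) \left(-45613 + 116 \left(-59\right)\right) = - 19376 \left(-45613 - 6844\right) = \left(-19376\right) \left(-52457\right) = 1016406832$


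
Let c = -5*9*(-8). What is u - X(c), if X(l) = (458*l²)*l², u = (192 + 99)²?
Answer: -7692641195319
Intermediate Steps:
c = 360 (c = -45*(-8) = 360)
u = 84681 (u = 291² = 84681)
X(l) = 458*l⁴
u - X(c) = 84681 - 458*360⁴ = 84681 - 458*16796160000 = 84681 - 1*7692641280000 = 84681 - 7692641280000 = -7692641195319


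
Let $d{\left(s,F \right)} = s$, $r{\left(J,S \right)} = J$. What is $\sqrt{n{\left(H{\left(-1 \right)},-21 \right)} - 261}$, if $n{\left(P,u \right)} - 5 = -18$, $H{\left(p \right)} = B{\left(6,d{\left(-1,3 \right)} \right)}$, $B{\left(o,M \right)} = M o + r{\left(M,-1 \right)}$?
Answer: $i \sqrt{274} \approx 16.553 i$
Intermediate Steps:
$B{\left(o,M \right)} = M + M o$ ($B{\left(o,M \right)} = M o + M = M + M o$)
$H{\left(p \right)} = -7$ ($H{\left(p \right)} = - (1 + 6) = \left(-1\right) 7 = -7$)
$n{\left(P,u \right)} = -13$ ($n{\left(P,u \right)} = 5 - 18 = -13$)
$\sqrt{n{\left(H{\left(-1 \right)},-21 \right)} - 261} = \sqrt{-13 - 261} = \sqrt{-274} = i \sqrt{274}$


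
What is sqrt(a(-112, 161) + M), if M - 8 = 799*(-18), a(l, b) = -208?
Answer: I*sqrt(14582) ≈ 120.76*I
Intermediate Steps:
M = -14374 (M = 8 + 799*(-18) = 8 - 14382 = -14374)
sqrt(a(-112, 161) + M) = sqrt(-208 - 14374) = sqrt(-14582) = I*sqrt(14582)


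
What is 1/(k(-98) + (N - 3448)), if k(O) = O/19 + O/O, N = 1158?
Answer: -19/43589 ≈ -0.00043589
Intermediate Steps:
k(O) = 1 + O/19 (k(O) = O*(1/19) + 1 = O/19 + 1 = 1 + O/19)
1/(k(-98) + (N - 3448)) = 1/((1 + (1/19)*(-98)) + (1158 - 3448)) = 1/((1 - 98/19) - 2290) = 1/(-79/19 - 2290) = 1/(-43589/19) = -19/43589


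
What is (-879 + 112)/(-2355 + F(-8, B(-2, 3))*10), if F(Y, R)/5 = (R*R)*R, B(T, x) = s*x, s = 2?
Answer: -767/8445 ≈ -0.090823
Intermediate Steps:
B(T, x) = 2*x
F(Y, R) = 5*R**3 (F(Y, R) = 5*((R*R)*R) = 5*(R**2*R) = 5*R**3)
(-879 + 112)/(-2355 + F(-8, B(-2, 3))*10) = (-879 + 112)/(-2355 + (5*(2*3)**3)*10) = -767/(-2355 + (5*6**3)*10) = -767/(-2355 + (5*216)*10) = -767/(-2355 + 1080*10) = -767/(-2355 + 10800) = -767/8445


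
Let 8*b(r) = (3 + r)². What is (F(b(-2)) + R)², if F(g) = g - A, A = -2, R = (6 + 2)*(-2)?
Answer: 12321/64 ≈ 192.52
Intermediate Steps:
R = -16 (R = 8*(-2) = -16)
b(r) = (3 + r)²/8
F(g) = 2 + g (F(g) = g - 1*(-2) = g + 2 = 2 + g)
(F(b(-2)) + R)² = ((2 + (3 - 2)²/8) - 16)² = ((2 + (⅛)*1²) - 16)² = ((2 + (⅛)*1) - 16)² = ((2 + ⅛) - 16)² = (17/8 - 16)² = (-111/8)² = 12321/64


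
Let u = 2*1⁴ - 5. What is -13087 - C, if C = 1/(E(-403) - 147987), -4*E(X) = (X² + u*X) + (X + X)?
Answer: -2469386029/188690 ≈ -13087.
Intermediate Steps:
u = -3 (u = 2*1 - 5 = 2 - 5 = -3)
E(X) = -X²/4 + X/4 (E(X) = -((X² - 3*X) + (X + X))/4 = -((X² - 3*X) + 2*X)/4 = -(X² - X)/4 = -X²/4 + X/4)
C = -1/188690 (C = 1/((¼)*(-403)*(1 - 1*(-403)) - 147987) = 1/((¼)*(-403)*(1 + 403) - 147987) = 1/((¼)*(-403)*404 - 147987) = 1/(-40703 - 147987) = 1/(-188690) = -1/188690 ≈ -5.2997e-6)
-13087 - C = -13087 - 1*(-1/188690) = -13087 + 1/188690 = -2469386029/188690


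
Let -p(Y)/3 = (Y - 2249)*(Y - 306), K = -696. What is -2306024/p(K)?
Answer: 1153012/4426335 ≈ 0.26049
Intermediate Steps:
p(Y) = -3*(-2249 + Y)*(-306 + Y) (p(Y) = -3*(Y - 2249)*(Y - 306) = -3*(-2249 + Y)*(-306 + Y))
-2306024/p(K) = -2306024/(-2064582 - 3*(-696)² + 7665*(-696)) = -2306024/(-2064582 - 3*484416 - 5334840) = -2306024/(-2064582 - 1453248 - 5334840) = -2306024/(-8852670) = -2306024*(-1/8852670) = 1153012/4426335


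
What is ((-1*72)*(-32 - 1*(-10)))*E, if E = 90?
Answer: 142560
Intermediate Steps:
((-1*72)*(-32 - 1*(-10)))*E = ((-1*72)*(-32 - 1*(-10)))*90 = -72*(-32 + 10)*90 = -72*(-22)*90 = 1584*90 = 142560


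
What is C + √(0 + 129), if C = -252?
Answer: -252 + √129 ≈ -240.64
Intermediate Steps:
C + √(0 + 129) = -252 + √(0 + 129) = -252 + √129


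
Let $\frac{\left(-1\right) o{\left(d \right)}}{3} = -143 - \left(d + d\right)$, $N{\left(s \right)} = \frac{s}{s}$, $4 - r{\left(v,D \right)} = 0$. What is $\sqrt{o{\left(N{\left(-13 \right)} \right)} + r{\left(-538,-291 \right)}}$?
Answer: $\sqrt{439} \approx 20.952$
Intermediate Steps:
$r{\left(v,D \right)} = 4$ ($r{\left(v,D \right)} = 4 - 0 = 4 + 0 = 4$)
$N{\left(s \right)} = 1$
$o{\left(d \right)} = 429 + 6 d$ ($o{\left(d \right)} = - 3 \left(-143 - \left(d + d\right)\right) = - 3 \left(-143 - 2 d\right) = 429 + 6 d$)
$\sqrt{o{\left(N{\left(-13 \right)} \right)} + r{\left(-538,-291 \right)}} = \sqrt{\left(429 + 6 \cdot 1\right) + 4} = \sqrt{\left(429 + 6\right) + 4} = \sqrt{435 + 4} = \sqrt{439}$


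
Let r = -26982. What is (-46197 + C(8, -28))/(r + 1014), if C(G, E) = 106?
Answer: 46091/25968 ≈ 1.7749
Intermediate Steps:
(-46197 + C(8, -28))/(r + 1014) = (-46197 + 106)/(-26982 + 1014) = -46091/(-25968) = -46091*(-1/25968) = 46091/25968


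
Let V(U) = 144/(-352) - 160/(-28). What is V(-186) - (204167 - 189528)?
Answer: -2253589/154 ≈ -14634.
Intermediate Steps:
V(U) = 817/154 (V(U) = 144*(-1/352) - 160*(-1/28) = -9/22 + 40/7 = 817/154)
V(-186) - (204167 - 189528) = 817/154 - (204167 - 189528) = 817/154 - 1*14639 = 817/154 - 14639 = -2253589/154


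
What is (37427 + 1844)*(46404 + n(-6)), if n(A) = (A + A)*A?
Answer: 1825158996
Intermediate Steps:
n(A) = 2*A² (n(A) = (2*A)*A = 2*A²)
(37427 + 1844)*(46404 + n(-6)) = (37427 + 1844)*(46404 + 2*(-6)²) = 39271*(46404 + 2*36) = 39271*(46404 + 72) = 39271*46476 = 1825158996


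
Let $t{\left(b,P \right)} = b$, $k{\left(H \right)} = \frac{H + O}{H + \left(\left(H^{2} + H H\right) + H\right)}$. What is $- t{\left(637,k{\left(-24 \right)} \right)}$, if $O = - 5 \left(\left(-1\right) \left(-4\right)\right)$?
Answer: $-637$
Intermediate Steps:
$O = -20$ ($O = \left(-5\right) 4 = -20$)
$k{\left(H \right)} = \frac{-20 + H}{2 H + 2 H^{2}}$ ($k{\left(H \right)} = \frac{H - 20}{H + \left(\left(H^{2} + H H\right) + H\right)} = \frac{-20 + H}{H + \left(\left(H^{2} + H^{2}\right) + H\right)} = \frac{-20 + H}{H + \left(2 H^{2} + H\right)} = \frac{-20 + H}{H + \left(H + 2 H^{2}\right)} = \frac{-20 + H}{2 H + 2 H^{2}}$)
$- t{\left(637,k{\left(-24 \right)} \right)} = \left(-1\right) 637 = -637$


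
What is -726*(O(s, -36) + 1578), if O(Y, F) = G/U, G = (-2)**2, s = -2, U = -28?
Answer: -8018670/7 ≈ -1.1455e+6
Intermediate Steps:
G = 4
O(Y, F) = -1/7 (O(Y, F) = 4/(-28) = 4*(-1/28) = -1/7)
-726*(O(s, -36) + 1578) = -726*(-1/7 + 1578) = -726*11045/7 = -8018670/7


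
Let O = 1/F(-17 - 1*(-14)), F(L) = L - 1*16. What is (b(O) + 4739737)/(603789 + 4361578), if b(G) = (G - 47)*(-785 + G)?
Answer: 1724379961/1792497487 ≈ 0.96200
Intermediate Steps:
F(L) = -16 + L (F(L) = L - 16 = -16 + L)
O = -1/19 (O = 1/(-16 + (-17 - 1*(-14))) = 1/(-16 + (-17 + 14)) = 1/(-16 - 3) = 1/(-19) = -1/19 ≈ -0.052632)
b(G) = (-785 + G)*(-47 + G) (b(G) = (-47 + G)*(-785 + G) = (-785 + G)*(-47 + G))
(b(O) + 4739737)/(603789 + 4361578) = ((36895 + (-1/19)² - 832*(-1/19)) + 4739737)/(603789 + 4361578) = ((36895 + 1/361 + 832/19) + 4739737)/4965367 = (13334904/361 + 4739737)*(1/4965367) = (1724379961/361)*(1/4965367) = 1724379961/1792497487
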